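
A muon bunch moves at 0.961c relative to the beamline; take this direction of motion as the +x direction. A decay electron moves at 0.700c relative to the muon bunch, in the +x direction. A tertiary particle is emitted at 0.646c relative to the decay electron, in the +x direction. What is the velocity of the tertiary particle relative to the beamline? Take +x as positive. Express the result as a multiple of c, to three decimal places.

0.998c

Apply u = (u' + v)/(1 + u'v/c²) successively, working outward toward the beamline.
Start: velocity of the muon bunch relative to the beamline = 0.9610c.
Compose with the decay electron (u' = 0.700 in the muon bunch frame): u_1 = (0.700 + 0.961) / (1 + 0.700·0.961) = 1.6610/1.6727 = 0.9930.
Compose with the tertiary particle (u' = 0.646 in the decay electron frame): u_2 = (0.646 + 0.993) / (1 + 0.646·0.993) = 1.6390/1.6415 = 0.9985.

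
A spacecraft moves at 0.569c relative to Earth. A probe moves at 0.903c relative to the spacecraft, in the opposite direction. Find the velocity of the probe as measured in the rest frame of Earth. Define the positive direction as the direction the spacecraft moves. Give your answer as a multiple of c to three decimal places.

With v = 0.569 and u' = -0.903 (in units of c),
u = (u' + v)/(1 + u'v/c²):
u = (-0.903 + 0.569) / (1 + (-0.903)·0.569) = -0.3340/0.4862 = -0.6870

-0.687c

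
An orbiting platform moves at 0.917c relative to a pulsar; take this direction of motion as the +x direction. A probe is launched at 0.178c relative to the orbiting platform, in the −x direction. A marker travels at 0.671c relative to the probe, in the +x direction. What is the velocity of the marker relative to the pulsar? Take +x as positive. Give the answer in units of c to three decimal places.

+0.976c

Apply u = (u' + v)/(1 + u'v/c²) successively, working outward toward the pulsar.
Start: velocity of the orbiting platform relative to the pulsar = 0.9170c.
Compose with the probe (u' = -0.178 in the orbiting platform frame): u_1 = (-0.178 + 0.917) / (1 + (-0.178)·0.917) = 0.7390/0.8368 = 0.8832.
Compose with the marker (u' = 0.671 in the probe frame): u_2 = (0.671 + 0.883) / (1 + 0.671·0.883) = 1.5542/1.5926 = 0.9759.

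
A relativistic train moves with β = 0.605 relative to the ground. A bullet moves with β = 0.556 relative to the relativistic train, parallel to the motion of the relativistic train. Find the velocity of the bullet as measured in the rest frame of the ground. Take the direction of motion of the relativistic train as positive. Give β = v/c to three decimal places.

With v = 0.605 and u' = 0.556 (in units of c),
u = (u' + v)/(1 + u'v/c²):
u = (0.556 + 0.605) / (1 + 0.556·0.605) = 1.1610/1.3364 = 0.8688

β = 0.869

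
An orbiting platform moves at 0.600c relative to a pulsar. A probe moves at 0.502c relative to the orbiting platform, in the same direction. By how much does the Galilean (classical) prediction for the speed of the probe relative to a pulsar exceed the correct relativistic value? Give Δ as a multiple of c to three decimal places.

Galilean: u_cl = 0.502 + 0.600 = 1.1020.
Relativistic: u_rel = (0.502 + 0.600) / (1 + 0.502·0.600) = 1.1020/1.3012 = 0.8469.
Δ = 1.1020 − 0.8469 = 0.2551.
(The classical prediction exceeds c; the relativistic result does not.)

Δ = 0.255c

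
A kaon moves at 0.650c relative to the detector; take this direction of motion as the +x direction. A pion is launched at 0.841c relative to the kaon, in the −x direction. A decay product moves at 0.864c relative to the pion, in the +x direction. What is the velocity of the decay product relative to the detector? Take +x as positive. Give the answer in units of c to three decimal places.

+0.696c

Apply u = (u' + v)/(1 + u'v/c²) successively, working outward toward the detector.
Start: velocity of the kaon relative to the detector = 0.6500c.
Compose with the pion (u' = -0.841 in the kaon frame): u_1 = (-0.841 + 0.650) / (1 + (-0.841)·0.650) = -0.1910/0.4533 = -0.4213.
Compose with the decay product (u' = 0.864 in the pion frame): u_2 = (0.864 + (-0.421)) / (1 + 0.864·(-0.421)) = 0.4427/0.6360 = 0.6961.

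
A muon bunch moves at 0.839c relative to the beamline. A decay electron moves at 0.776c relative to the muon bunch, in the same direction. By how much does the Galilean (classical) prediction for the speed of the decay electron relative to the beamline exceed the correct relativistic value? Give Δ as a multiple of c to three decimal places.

Δ = 0.637c

Galilean: u_cl = 0.776 + 0.839 = 1.6150.
Relativistic: u_rel = (0.776 + 0.839) / (1 + 0.776·0.839) = 1.6150/1.6511 = 0.9782.
Δ = 1.6150 − 0.9782 = 0.6368.
(The classical prediction exceeds c; the relativistic result does not.)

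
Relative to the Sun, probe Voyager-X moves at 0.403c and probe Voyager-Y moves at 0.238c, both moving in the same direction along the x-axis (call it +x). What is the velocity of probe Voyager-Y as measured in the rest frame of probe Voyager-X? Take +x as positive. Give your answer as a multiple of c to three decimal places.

-0.183c

β_A = 0.403, β_B = 0.238.
Transform to A's frame with the inverse velocity-addition law: u' = (u − v)/(1 − uv/c²), taking u = β_B and v = β_A.
u' = (0.238 − 0.403) / (1 − (0.403)(0.238)) = -0.1650/0.9041 = -0.1825.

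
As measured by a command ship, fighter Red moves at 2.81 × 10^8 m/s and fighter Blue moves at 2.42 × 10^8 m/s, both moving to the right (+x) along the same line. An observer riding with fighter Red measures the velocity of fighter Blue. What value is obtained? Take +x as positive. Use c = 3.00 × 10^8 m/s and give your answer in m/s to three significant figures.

β_A = 0.937, β_B = 0.807 (dividing each by c = 3.00 × 10^8 m/s).
Transform to A's frame with the inverse velocity-addition law: u' = (u − v)/(1 − uv/c²), taking u = β_B and v = β_A.
u' = (0.807 − 0.937) / (1 − (0.937)(0.807)) = -0.1300/0.2444 = -0.5319.
u' = -0.5319 × 3.00 × 10^8 m/s.

-1.60 × 10^8 m/s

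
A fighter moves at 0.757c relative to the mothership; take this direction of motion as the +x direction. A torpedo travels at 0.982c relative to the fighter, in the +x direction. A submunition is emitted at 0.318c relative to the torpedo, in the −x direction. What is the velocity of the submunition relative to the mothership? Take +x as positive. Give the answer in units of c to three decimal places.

+0.995c

Apply u = (u' + v)/(1 + u'v/c²) successively, working outward toward the mothership.
Start: velocity of the fighter relative to the mothership = 0.7570c.
Compose with the torpedo (u' = 0.982 in the fighter frame): u_1 = (0.982 + 0.757) / (1 + 0.982·0.757) = 1.7390/1.7434 = 0.9975.
Compose with the submunition (u' = -0.318 in the torpedo frame): u_2 = (-0.318 + 0.997) / (1 + (-0.318)·0.997) = 0.6795/0.6828 = 0.9952.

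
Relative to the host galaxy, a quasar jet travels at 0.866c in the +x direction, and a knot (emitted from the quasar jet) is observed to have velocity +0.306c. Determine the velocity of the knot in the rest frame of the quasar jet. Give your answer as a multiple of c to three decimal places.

-0.762c

Invert the composition law: u' = (u − v)/(1 − uv/c²).
u' = (0.306 − 0.866) / (1 − (0.306)(0.866)) = -0.5600/0.7350 = -0.7619.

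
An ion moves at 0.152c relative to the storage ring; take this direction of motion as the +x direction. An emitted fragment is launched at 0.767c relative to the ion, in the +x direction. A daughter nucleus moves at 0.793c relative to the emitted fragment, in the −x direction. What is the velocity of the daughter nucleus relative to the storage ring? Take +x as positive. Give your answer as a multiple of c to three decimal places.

Apply u = (u' + v)/(1 + u'v/c²) successively, working outward toward the storage ring.
Start: velocity of the ion relative to the storage ring = 0.1520c.
Compose with the emitted fragment (u' = 0.767 in the ion frame): u_1 = (0.767 + 0.152) / (1 + 0.767·0.152) = 0.9190/1.1166 = 0.8230.
Compose with the daughter nucleus (u' = -0.793 in the emitted fragment frame): u_2 = (-0.793 + 0.823) / (1 + (-0.793)·0.823) = 0.0300/0.3473 = 0.0865.

+0.087c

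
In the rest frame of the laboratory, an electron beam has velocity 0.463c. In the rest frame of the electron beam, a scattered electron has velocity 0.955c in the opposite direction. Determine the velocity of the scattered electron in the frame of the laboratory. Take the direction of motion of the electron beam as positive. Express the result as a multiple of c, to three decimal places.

-0.882c

With v = 0.463 and u' = -0.955 (in units of c),
u = (u' + v)/(1 + u'v/c²):
u = (-0.955 + 0.463) / (1 + (-0.955)·0.463) = -0.4920/0.5578 = -0.8820
(Galilean addition would give -0.492c.)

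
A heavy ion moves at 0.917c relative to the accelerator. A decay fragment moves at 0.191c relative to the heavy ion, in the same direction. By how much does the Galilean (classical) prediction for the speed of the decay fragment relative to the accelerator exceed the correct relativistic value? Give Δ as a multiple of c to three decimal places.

Galilean: u_cl = 0.191 + 0.917 = 1.1080.
Relativistic: u_rel = (0.191 + 0.917) / (1 + 0.191·0.917) = 1.1080/1.1751 = 0.9429.
Δ = 1.1080 − 0.9429 = 0.1651.
(The classical prediction exceeds c; the relativistic result does not.)

Δ = 0.165c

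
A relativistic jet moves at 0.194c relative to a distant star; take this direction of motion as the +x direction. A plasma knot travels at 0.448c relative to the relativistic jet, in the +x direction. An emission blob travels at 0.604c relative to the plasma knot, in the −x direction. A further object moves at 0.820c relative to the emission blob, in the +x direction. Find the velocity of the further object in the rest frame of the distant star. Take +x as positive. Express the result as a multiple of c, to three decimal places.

+0.813c

Apply u = (u' + v)/(1 + u'v/c²) successively, working outward toward the distant star.
Start: velocity of the relativistic jet relative to the distant star = 0.1940c.
Compose with the plasma knot (u' = 0.448 in the relativistic jet frame): u_1 = (0.448 + 0.194) / (1 + 0.448·0.194) = 0.6420/1.0869 = 0.5907.
Compose with the emission blob (u' = -0.604 in the plasma knot frame): u_2 = (-0.604 + 0.591) / (1 + (-0.604)·0.591) = -0.0133/0.6432 = -0.0207.
Compose with the further object (u' = 0.820 in the emission blob frame): u_3 = (0.820 + (-0.021)) / (1 + 0.820·(-0.021)) = 0.7993/0.9830 = 0.8131.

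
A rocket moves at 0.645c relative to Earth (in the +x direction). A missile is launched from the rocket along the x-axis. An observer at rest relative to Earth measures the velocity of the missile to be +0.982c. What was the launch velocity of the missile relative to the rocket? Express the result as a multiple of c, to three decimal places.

Invert the composition law: u' = (u − v)/(1 − uv/c²).
u' = (0.982 − 0.645) / (1 − (0.982)(0.645)) = 0.3370/0.3666 = 0.9192.

+0.919c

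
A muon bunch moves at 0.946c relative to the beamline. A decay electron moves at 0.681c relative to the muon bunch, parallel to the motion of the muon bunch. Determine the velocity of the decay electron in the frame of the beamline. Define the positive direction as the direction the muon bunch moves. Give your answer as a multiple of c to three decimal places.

0.990c

With v = 0.946 and u' = 0.681 (in units of c),
u = (u' + v)/(1 + u'v/c²):
u = (0.681 + 0.946) / (1 + 0.681·0.946) = 1.6270/1.6442 = 0.9895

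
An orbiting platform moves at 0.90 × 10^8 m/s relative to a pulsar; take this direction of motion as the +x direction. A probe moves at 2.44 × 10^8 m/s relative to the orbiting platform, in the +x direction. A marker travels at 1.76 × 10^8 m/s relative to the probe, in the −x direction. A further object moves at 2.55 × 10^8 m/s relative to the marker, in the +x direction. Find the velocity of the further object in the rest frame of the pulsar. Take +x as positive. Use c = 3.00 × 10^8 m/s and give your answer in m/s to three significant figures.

Apply u = (u' + v)/(1 + u'v/c²) successively, working outward toward the pulsar.
(Dividing each given speed by c = 3.00 × 10^8 m/s to work in units of c.)
Start: velocity of the orbiting platform relative to the pulsar = 0.3000c.
Compose with the probe (u' = 0.813 in the orbiting platform frame): u_1 = (0.813 + 0.300) / (1 + 0.813·0.300) = 1.1133/1.2440 = 0.8950.
Compose with the marker (u' = -0.587 in the probe frame): u_2 = (-0.587 + 0.895) / (1 + (-0.587)·0.895) = 0.3083/0.4750 = 0.6491.
Compose with the further object (u' = 0.850 in the marker frame): u_3 = (0.850 + 0.649) / (1 + 0.850·0.649) = 1.4991/1.5517 = 0.9661.
So u = 0.9661 × 3.00 × 10^8 m/s.

+2.90 × 10^8 m/s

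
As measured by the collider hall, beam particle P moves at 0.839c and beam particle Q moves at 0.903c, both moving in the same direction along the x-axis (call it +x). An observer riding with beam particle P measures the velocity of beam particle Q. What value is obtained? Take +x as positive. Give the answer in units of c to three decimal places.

+0.264c

β_A = 0.839, β_B = 0.903.
Transform to A's frame with the inverse velocity-addition law: u' = (u − v)/(1 − uv/c²), taking u = β_B and v = β_A.
u' = (0.903 − 0.839) / (1 − (0.839)(0.903)) = 0.0640/0.2424 = 0.2640.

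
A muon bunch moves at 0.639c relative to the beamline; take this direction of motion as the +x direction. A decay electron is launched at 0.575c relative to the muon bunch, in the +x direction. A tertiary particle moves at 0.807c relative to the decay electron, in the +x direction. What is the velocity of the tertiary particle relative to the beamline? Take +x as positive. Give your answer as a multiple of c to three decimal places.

0.987c

Apply u = (u' + v)/(1 + u'v/c²) successively, working outward toward the beamline.
Start: velocity of the muon bunch relative to the beamline = 0.6390c.
Compose with the decay electron (u' = 0.575 in the muon bunch frame): u_1 = (0.575 + 0.639) / (1 + 0.575·0.639) = 1.2140/1.3674 = 0.8878.
Compose with the tertiary particle (u' = 0.807 in the decay electron frame): u_2 = (0.807 + 0.888) / (1 + 0.807·0.888) = 1.6948/1.7165 = 0.9874.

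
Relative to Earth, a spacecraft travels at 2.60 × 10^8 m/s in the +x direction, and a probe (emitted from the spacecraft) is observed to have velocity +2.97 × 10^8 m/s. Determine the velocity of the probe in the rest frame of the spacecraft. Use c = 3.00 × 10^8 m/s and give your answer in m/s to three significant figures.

v = 0.867c, u = 0.990c.
Invert the composition law: u' = (u − v)/(1 − uv/c²).
u' = (0.990 − 0.867) / (1 − (0.990)(0.867)) = 0.1233/0.1420 = 0.8685.
u' = 0.8685 × 3.00 × 10^8 m/s.

+2.61 × 10^8 m/s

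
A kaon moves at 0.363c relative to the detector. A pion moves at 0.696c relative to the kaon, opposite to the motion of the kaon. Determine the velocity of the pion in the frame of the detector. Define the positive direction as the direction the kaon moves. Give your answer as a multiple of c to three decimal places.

-0.446c

With v = 0.363 and u' = -0.696 (in units of c),
u = (u' + v)/(1 + u'v/c²):
u = (-0.696 + 0.363) / (1 + (-0.696)·0.363) = -0.3330/0.7474 = -0.4456
(Galilean addition would give -0.333c.)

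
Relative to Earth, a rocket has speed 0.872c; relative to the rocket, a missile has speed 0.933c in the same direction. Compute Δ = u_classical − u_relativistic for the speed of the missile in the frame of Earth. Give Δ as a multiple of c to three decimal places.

Δ = 0.810c

Galilean: u_cl = 0.933 + 0.872 = 1.8050.
Relativistic: u_rel = (0.933 + 0.872) / (1 + 0.933·0.872) = 1.8050/1.8136 = 0.9953.
Δ = 1.8050 − 0.9953 = 0.8097.
(The classical prediction exceeds c; the relativistic result does not.)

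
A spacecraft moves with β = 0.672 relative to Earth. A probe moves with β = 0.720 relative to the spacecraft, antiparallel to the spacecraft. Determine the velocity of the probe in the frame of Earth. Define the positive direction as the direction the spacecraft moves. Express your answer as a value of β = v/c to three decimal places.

β = -0.093

With v = 0.672 and u' = -0.720 (in units of c),
u = (u' + v)/(1 + u'v/c²):
u = (-0.720 + 0.672) / (1 + (-0.720)·0.672) = -0.0480/0.5162 = -0.0930
(Galilean addition would give -0.048c.)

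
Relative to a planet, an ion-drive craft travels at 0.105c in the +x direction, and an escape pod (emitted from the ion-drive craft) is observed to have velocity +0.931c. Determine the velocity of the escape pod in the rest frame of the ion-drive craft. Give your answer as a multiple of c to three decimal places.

Invert the composition law: u' = (u − v)/(1 − uv/c²).
u' = (0.931 − 0.105) / (1 − (0.931)(0.105)) = 0.8260/0.9022 = 0.9155.

+0.915c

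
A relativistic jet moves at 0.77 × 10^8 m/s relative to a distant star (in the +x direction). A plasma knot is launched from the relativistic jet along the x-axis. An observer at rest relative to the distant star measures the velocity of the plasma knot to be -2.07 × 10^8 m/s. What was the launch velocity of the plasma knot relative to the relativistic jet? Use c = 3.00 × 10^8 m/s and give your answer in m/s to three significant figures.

v = 0.257c, u = -0.690c.
Invert the composition law: u' = (u − v)/(1 − uv/c²).
u' = (-0.690 − 0.257) / (1 − (-0.690)(0.257)) = -0.9467/1.1771 = -0.8042.
u' = -0.8042 × 3.00 × 10^8 m/s.

-2.41 × 10^8 m/s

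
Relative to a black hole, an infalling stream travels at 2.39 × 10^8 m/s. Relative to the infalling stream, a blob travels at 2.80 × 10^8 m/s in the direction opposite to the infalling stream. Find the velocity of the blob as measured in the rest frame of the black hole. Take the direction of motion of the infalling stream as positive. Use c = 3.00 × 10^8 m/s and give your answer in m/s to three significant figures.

In units of c (dividing by 3.00 × 10^8 m/s): v = 0.797, u' = -0.933.
u = (u' + v)/(1 + u'v/c²):
u = (-0.933 + 0.797) / (1 + (-0.933)·0.797) = -0.1367/0.2564 = -0.5329
Converting back: u = -0.5329 × 3.00 × 10^8 m/s.

-1.60 × 10^8 m/s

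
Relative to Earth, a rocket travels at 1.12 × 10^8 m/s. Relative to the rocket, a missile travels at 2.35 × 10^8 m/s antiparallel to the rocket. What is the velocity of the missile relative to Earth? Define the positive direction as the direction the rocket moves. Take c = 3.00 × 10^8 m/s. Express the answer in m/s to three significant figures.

In units of c (dividing by 3.00 × 10^8 m/s): v = 0.373, u' = -0.783.
u = (u' + v)/(1 + u'v/c²):
u = (-0.783 + 0.373) / (1 + (-0.783)·0.373) = -0.4100/0.7076 = -0.5795
(Galilean addition would give -0.410c.)
Converting back: u = -0.5795 × 3.00 × 10^8 m/s.

-1.74 × 10^8 m/s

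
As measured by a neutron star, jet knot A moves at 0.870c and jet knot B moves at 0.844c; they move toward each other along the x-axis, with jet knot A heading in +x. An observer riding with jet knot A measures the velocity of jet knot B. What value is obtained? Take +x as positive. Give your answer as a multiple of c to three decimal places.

β_A = 0.870, β_B = -0.844.
Transform to A's frame with the inverse velocity-addition law: u' = (u − v)/(1 − uv/c²), taking u = β_B and v = β_A.
u' = (-0.844 − 0.870) / (1 − (0.870)(-0.844)) = -1.7140/1.7343 = -0.9883.

-0.988c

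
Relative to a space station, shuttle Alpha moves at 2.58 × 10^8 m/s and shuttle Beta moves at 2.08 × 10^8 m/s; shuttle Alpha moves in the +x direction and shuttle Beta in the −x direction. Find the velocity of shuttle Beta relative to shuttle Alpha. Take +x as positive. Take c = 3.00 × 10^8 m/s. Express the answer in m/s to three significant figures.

-2.92 × 10^8 m/s

β_A = 0.860, β_B = -0.693 (dividing each by c = 3.00 × 10^8 m/s).
Transform to A's frame with the inverse velocity-addition law: u' = (u − v)/(1 − uv/c²), taking u = β_B and v = β_A.
u' = (-0.693 − 0.860) / (1 − (0.860)(-0.693)) = -1.5533/1.5963 = -0.9731.
u' = -0.9731 × 3.00 × 10^8 m/s.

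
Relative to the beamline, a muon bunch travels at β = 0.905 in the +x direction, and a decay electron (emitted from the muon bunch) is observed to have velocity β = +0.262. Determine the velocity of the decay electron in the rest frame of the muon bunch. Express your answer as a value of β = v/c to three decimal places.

Invert the composition law: u' = (u − v)/(1 − uv/c²).
u' = (0.262 − 0.905) / (1 − (0.262)(0.905)) = -0.6430/0.7629 = -0.8428.

β = -0.843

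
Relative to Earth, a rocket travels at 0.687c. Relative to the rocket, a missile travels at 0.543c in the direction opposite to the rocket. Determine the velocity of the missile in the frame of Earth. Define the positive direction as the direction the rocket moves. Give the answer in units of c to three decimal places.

+0.230c

With v = 0.687 and u' = -0.543 (in units of c),
u = (u' + v)/(1 + u'v/c²):
u = (-0.543 + 0.687) / (1 + (-0.543)·0.687) = 0.1440/0.6270 = 0.2297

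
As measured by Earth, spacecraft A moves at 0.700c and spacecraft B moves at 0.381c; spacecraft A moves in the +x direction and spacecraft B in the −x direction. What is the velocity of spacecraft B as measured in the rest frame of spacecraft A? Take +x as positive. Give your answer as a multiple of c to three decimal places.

-0.853c

β_A = 0.700, β_B = -0.381.
Transform to A's frame with the inverse velocity-addition law: u' = (u − v)/(1 − uv/c²), taking u = β_B and v = β_A.
u' = (-0.381 − 0.700) / (1 − (0.700)(-0.381)) = -1.0810/1.2667 = -0.8534.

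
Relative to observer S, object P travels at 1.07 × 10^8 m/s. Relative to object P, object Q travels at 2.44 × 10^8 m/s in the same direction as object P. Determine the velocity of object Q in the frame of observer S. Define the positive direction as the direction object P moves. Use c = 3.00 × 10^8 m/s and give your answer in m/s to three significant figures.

2.72 × 10^8 m/s

In units of c (dividing by 3.00 × 10^8 m/s): v = 0.357, u' = 0.813.
u = (u' + v)/(1 + u'v/c²):
u = (0.813 + 0.357) / (1 + 0.813·0.357) = 1.1700/1.2901 = 0.9069
(Galilean addition would give +1.170c, exceeding c.)
Converting back: u = 0.9069 × 3.00 × 10^8 m/s.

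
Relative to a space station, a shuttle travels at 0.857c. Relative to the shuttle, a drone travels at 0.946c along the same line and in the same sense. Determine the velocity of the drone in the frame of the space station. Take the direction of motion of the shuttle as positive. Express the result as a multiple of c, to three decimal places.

0.996c

With v = 0.857 and u' = 0.946 (in units of c),
u = (u' + v)/(1 + u'v/c²):
u = (0.946 + 0.857) / (1 + 0.946·0.857) = 1.8030/1.8107 = 0.9957
(Galilean addition would give +1.803c, exceeding c.)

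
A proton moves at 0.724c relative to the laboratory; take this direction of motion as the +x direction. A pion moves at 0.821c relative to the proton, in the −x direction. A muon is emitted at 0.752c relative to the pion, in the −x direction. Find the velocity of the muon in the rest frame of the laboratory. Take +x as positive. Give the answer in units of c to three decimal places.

-0.840c

Apply u = (u' + v)/(1 + u'v/c²) successively, working outward toward the laboratory.
Start: velocity of the proton relative to the laboratory = 0.7240c.
Compose with the pion (u' = -0.821 in the proton frame): u_1 = (-0.821 + 0.724) / (1 + (-0.821)·0.724) = -0.0970/0.4056 = -0.2392.
Compose with the muon (u' = -0.752 in the pion frame): u_2 = (-0.752 + (-0.239)) / (1 + (-0.752)·(-0.239)) = -0.9912/1.1798 = -0.8401.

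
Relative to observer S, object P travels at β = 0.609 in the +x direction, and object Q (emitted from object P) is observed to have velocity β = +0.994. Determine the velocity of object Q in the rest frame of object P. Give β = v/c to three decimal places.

Invert the composition law: u' = (u − v)/(1 − uv/c²).
u' = (0.994 − 0.609) / (1 − (0.994)(0.609)) = 0.3850/0.3947 = 0.9755.

β = +0.976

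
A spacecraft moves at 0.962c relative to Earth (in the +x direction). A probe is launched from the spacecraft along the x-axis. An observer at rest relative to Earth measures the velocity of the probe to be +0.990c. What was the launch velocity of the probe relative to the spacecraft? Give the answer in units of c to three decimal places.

Invert the composition law: u' = (u − v)/(1 − uv/c²).
u' = (0.990 − 0.962) / (1 − (0.990)(0.962)) = 0.0280/0.0476 = 0.5880.

+0.588c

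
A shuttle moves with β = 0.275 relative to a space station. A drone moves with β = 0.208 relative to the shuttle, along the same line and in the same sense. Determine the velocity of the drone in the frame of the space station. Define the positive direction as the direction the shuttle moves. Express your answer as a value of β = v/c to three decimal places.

β = 0.457

With v = 0.275 and u' = 0.208 (in units of c),
u = (u' + v)/(1 + u'v/c²):
u = (0.208 + 0.275) / (1 + 0.208·0.275) = 0.4830/1.0572 = 0.4569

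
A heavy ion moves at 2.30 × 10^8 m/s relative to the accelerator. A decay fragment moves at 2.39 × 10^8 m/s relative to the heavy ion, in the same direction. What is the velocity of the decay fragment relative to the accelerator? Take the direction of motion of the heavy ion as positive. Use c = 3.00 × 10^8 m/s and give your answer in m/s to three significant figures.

2.91 × 10^8 m/s

In units of c (dividing by 3.00 × 10^8 m/s): v = 0.767, u' = 0.797.
u = (u' + v)/(1 + u'v/c²):
u = (0.797 + 0.767) / (1 + 0.797·0.767) = 1.5633/1.6108 = 0.9705
Converting back: u = 0.9705 × 3.00 × 10^8 m/s.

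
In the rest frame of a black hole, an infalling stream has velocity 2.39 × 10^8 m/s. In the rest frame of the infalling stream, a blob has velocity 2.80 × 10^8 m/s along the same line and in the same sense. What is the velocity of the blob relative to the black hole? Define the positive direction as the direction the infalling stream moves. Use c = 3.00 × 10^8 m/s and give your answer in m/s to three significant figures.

In units of c (dividing by 3.00 × 10^8 m/s): v = 0.797, u' = 0.933.
u = (u' + v)/(1 + u'v/c²):
u = (0.933 + 0.797) / (1 + 0.933·0.797) = 1.7300/1.7436 = 0.9922
Converting back: u = 0.9922 × 3.00 × 10^8 m/s.

2.98 × 10^8 m/s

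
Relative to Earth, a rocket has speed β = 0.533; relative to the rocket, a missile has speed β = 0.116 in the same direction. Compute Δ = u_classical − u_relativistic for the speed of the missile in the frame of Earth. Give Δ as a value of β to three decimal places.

Galilean: u_cl = 0.116 + 0.533 = 0.6490.
Relativistic: u_rel = (0.116 + 0.533) / (1 + 0.116·0.533) = 0.6490/1.0618 = 0.6112.
Δ = 0.6490 − 0.6112 = 0.0378.

Δ = 0.038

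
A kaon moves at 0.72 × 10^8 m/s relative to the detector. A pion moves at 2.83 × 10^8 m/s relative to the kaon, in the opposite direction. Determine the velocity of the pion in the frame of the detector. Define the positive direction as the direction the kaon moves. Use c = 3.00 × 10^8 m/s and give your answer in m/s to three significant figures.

-2.73 × 10^8 m/s

In units of c (dividing by 3.00 × 10^8 m/s): v = 0.240, u' = -0.943.
u = (u' + v)/(1 + u'v/c²):
u = (-0.943 + 0.240) / (1 + (-0.943)·0.240) = -0.7033/0.7736 = -0.9092
(Galilean addition would give -0.703c.)
Converting back: u = -0.9092 × 3.00 × 10^8 m/s.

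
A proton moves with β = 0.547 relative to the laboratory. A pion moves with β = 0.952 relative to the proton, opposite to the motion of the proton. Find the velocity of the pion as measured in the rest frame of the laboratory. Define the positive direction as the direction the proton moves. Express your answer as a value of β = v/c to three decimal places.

With v = 0.547 and u' = -0.952 (in units of c),
u = (u' + v)/(1 + u'v/c²):
u = (-0.952 + 0.547) / (1 + (-0.952)·0.547) = -0.4050/0.4793 = -0.8451
(Galilean addition would give -0.405c.)

β = -0.845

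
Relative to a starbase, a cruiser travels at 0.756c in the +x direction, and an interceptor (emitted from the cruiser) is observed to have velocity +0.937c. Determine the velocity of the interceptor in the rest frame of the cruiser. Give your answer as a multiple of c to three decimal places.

Invert the composition law: u' = (u − v)/(1 − uv/c²).
u' = (0.937 − 0.756) / (1 − (0.937)(0.756)) = 0.1810/0.2916 = 0.6207.

+0.621c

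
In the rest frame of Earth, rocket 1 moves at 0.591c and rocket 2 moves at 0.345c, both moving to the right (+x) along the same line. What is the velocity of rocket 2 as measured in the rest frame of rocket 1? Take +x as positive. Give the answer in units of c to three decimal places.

β_A = 0.591, β_B = 0.345.
Transform to A's frame with the inverse velocity-addition law: u' = (u − v)/(1 − uv/c²), taking u = β_B and v = β_A.
u' = (0.345 − 0.591) / (1 − (0.591)(0.345)) = -0.2460/0.7961 = -0.3090.

-0.309c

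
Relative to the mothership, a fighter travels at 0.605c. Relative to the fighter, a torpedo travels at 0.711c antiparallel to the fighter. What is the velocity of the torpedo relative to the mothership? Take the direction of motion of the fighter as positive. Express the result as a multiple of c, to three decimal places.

-0.186c

With v = 0.605 and u' = -0.711 (in units of c),
u = (u' + v)/(1 + u'v/c²):
u = (-0.711 + 0.605) / (1 + (-0.711)·0.605) = -0.1060/0.5698 = -0.1860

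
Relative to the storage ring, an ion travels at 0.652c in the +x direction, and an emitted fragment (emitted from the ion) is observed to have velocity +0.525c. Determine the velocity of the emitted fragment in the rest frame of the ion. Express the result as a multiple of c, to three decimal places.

Invert the composition law: u' = (u − v)/(1 − uv/c²).
u' = (0.525 − 0.652) / (1 − (0.525)(0.652)) = -0.1270/0.6577 = -0.1931.

-0.193c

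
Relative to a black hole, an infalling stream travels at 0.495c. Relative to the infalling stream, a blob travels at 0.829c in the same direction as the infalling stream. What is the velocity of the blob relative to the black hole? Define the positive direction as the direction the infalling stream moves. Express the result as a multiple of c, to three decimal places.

With v = 0.495 and u' = 0.829 (in units of c),
u = (u' + v)/(1 + u'v/c²):
u = (0.829 + 0.495) / (1 + 0.829·0.495) = 1.3240/1.4104 = 0.9388
(Galilean addition would give +1.324c, exceeding c.)

0.939c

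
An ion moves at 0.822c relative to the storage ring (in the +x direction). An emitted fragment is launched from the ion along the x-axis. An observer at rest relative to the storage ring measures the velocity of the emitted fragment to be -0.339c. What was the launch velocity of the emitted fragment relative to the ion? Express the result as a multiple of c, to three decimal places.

Invert the composition law: u' = (u − v)/(1 − uv/c²).
u' = (-0.339 − 0.822) / (1 − (-0.339)(0.822)) = -1.1610/1.2787 = -0.9080.

-0.908c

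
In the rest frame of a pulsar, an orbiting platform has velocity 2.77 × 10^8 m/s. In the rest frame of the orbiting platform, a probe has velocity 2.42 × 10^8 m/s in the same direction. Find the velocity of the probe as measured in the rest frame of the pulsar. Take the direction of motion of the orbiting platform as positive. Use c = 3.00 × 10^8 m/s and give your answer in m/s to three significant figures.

In units of c (dividing by 3.00 × 10^8 m/s): v = 0.923, u' = 0.807.
u = (u' + v)/(1 + u'v/c²):
u = (0.807 + 0.923) / (1 + 0.807·0.923) = 1.7300/1.7448 = 0.9915
Converting back: u = 0.9915 × 3.00 × 10^8 m/s.

2.97 × 10^8 m/s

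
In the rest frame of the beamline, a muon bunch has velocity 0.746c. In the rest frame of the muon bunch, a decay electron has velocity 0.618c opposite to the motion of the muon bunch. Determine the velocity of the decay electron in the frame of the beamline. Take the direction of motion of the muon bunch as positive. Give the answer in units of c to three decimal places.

With v = 0.746 and u' = -0.618 (in units of c),
u = (u' + v)/(1 + u'v/c²):
u = (-0.618 + 0.746) / (1 + (-0.618)·0.746) = 0.1280/0.5390 = 0.2375

+0.237c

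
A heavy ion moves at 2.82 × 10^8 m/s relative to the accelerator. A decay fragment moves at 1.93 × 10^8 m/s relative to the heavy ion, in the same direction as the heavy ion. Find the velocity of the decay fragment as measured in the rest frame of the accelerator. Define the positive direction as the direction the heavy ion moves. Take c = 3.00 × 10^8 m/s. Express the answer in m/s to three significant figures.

2.96 × 10^8 m/s

In units of c (dividing by 3.00 × 10^8 m/s): v = 0.940, u' = 0.643.
u = (u' + v)/(1 + u'v/c²):
u = (0.643 + 0.940) / (1 + 0.643·0.940) = 1.5833/1.6047 = 0.9867
Converting back: u = 0.9867 × 3.00 × 10^8 m/s.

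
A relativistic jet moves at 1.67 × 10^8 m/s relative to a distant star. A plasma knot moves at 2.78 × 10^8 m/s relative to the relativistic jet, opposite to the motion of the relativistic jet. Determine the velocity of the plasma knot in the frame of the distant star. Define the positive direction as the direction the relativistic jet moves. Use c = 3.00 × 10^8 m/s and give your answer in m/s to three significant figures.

In units of c (dividing by 3.00 × 10^8 m/s): v = 0.557, u' = -0.927.
u = (u' + v)/(1 + u'v/c²):
u = (-0.927 + 0.557) / (1 + (-0.927)·0.557) = -0.3700/0.4842 = -0.7642
Converting back: u = -0.7642 × 3.00 × 10^8 m/s.

-2.29 × 10^8 m/s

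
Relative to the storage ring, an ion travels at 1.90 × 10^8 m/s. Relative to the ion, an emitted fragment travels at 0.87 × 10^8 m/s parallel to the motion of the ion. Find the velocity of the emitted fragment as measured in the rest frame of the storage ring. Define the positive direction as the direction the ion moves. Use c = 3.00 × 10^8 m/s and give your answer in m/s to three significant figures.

In units of c (dividing by 3.00 × 10^8 m/s): v = 0.633, u' = 0.290.
u = (u' + v)/(1 + u'v/c²):
u = (0.290 + 0.633) / (1 + 0.290·0.633) = 0.9233/1.1837 = 0.7801
(Galilean addition would give +0.923c.)
Converting back: u = 0.7801 × 3.00 × 10^8 m/s.

2.34 × 10^8 m/s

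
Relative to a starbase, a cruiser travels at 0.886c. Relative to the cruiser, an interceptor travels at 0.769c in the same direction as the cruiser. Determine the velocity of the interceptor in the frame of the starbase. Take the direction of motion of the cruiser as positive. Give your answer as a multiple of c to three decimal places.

With v = 0.886 and u' = 0.769 (in units of c),
u = (u' + v)/(1 + u'v/c²):
u = (0.769 + 0.886) / (1 + 0.769·0.886) = 1.6550/1.6813 = 0.9843

0.984c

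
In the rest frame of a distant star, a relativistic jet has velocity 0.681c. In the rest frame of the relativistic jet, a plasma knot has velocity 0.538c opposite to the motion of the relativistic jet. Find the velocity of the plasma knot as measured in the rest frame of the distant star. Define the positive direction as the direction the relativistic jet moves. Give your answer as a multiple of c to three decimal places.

+0.226c

With v = 0.681 and u' = -0.538 (in units of c),
u = (u' + v)/(1 + u'v/c²):
u = (-0.538 + 0.681) / (1 + (-0.538)·0.681) = 0.1430/0.6336 = 0.2257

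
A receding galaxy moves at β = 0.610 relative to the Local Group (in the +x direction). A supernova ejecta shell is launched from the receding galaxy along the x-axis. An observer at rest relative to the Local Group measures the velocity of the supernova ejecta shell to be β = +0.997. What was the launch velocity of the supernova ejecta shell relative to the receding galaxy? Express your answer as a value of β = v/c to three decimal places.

Invert the composition law: u' = (u − v)/(1 − uv/c²).
u' = (0.997 − 0.610) / (1 − (0.997)(0.610)) = 0.3870/0.3918 = 0.9877.

β = +0.988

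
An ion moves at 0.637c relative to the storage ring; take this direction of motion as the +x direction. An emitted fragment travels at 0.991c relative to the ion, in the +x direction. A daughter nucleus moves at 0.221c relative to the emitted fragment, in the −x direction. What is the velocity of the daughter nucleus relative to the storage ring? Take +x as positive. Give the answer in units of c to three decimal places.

+0.997c

Apply u = (u' + v)/(1 + u'v/c²) successively, working outward toward the storage ring.
Start: velocity of the ion relative to the storage ring = 0.6370c.
Compose with the emitted fragment (u' = 0.991 in the ion frame): u_1 = (0.991 + 0.637) / (1 + 0.991·0.637) = 1.6280/1.6313 = 0.9980.
Compose with the daughter nucleus (u' = -0.221 in the emitted fragment frame): u_2 = (-0.221 + 0.998) / (1 + (-0.221)·0.998) = 0.7770/0.7794 = 0.9969.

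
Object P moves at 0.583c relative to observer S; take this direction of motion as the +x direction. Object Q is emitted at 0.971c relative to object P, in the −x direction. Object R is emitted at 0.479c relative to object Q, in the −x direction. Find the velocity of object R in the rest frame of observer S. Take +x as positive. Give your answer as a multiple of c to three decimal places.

Apply u = (u' + v)/(1 + u'v/c²) successively, working outward toward observer S.
Start: velocity of object P relative to observer S = 0.5830c.
Compose with object Q (u' = -0.971 in object P frame): u_1 = (-0.971 + 0.583) / (1 + (-0.971)·0.583) = -0.3880/0.4339 = -0.8942.
Compose with object R (u' = -0.479 in object Q frame): u_2 = (-0.479 + (-0.894)) / (1 + (-0.479)·(-0.894)) = -1.3732/1.4283 = -0.9614.

-0.961c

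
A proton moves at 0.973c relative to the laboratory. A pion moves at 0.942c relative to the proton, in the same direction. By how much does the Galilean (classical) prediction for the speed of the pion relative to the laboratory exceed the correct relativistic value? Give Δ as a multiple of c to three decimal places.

Δ = 0.916c

Galilean: u_cl = 0.942 + 0.973 = 1.9150.
Relativistic: u_rel = (0.942 + 0.973) / (1 + 0.942·0.973) = 1.9150/1.9166 = 0.9992.
Δ = 1.9150 − 0.9992 = 0.9158.
(The classical prediction exceeds c; the relativistic result does not.)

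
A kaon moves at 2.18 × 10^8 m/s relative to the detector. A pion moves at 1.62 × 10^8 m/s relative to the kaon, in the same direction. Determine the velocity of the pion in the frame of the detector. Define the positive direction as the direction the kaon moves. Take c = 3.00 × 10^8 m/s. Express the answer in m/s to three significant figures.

In units of c (dividing by 3.00 × 10^8 m/s): v = 0.727, u' = 0.540.
u = (u' + v)/(1 + u'v/c²):
u = (0.540 + 0.727) / (1 + 0.540·0.727) = 1.2667/1.3924 = 0.9097
(Galilean addition would give +1.267c, exceeding c.)
Converting back: u = 0.9097 × 3.00 × 10^8 m/s.

2.73 × 10^8 m/s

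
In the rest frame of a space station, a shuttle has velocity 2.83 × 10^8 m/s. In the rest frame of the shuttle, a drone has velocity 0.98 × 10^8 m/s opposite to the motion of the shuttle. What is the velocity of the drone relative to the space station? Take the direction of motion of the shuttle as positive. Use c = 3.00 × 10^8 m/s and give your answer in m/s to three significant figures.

+2.67 × 10^8 m/s

In units of c (dividing by 3.00 × 10^8 m/s): v = 0.943, u' = -0.327.
u = (u' + v)/(1 + u'v/c²):
u = (-0.327 + 0.943) / (1 + (-0.327)·0.943) = 0.6167/0.6918 = 0.8913
Converting back: u = 0.8913 × 3.00 × 10^8 m/s.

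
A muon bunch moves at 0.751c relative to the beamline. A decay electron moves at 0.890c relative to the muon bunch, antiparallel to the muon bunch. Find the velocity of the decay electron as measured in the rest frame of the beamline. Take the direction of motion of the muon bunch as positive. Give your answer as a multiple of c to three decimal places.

-0.419c

With v = 0.751 and u' = -0.890 (in units of c),
u = (u' + v)/(1 + u'v/c²):
u = (-0.890 + 0.751) / (1 + (-0.890)·0.751) = -0.1390/0.3316 = -0.4192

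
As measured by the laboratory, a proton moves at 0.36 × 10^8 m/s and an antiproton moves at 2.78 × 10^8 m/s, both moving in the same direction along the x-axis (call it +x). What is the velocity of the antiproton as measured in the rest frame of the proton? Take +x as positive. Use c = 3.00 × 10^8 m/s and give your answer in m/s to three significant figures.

β_A = 0.120, β_B = 0.927 (dividing each by c = 3.00 × 10^8 m/s).
Transform to A's frame with the inverse velocity-addition law: u' = (u − v)/(1 − uv/c²), taking u = β_B and v = β_A.
u' = (0.927 − 0.120) / (1 − (0.120)(0.927)) = 0.8067/0.8888 = 0.9076.
u' = 0.9076 × 3.00 × 10^8 m/s.

+2.72 × 10^8 m/s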